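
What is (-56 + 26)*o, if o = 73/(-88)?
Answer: 1095/44 ≈ 24.886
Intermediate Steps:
o = -73/88 (o = 73*(-1/88) = -73/88 ≈ -0.82955)
(-56 + 26)*o = (-56 + 26)*(-73/88) = -30*(-73/88) = 1095/44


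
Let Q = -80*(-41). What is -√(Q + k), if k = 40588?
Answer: -2*√10967 ≈ -209.45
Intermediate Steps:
Q = 3280
-√(Q + k) = -√(3280 + 40588) = -√43868 = -2*√10967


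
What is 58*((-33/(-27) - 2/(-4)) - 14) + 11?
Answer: -6310/9 ≈ -701.11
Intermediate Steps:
58*((-33/(-27) - 2/(-4)) - 14) + 11 = 58*((-33*(-1/27) - 2*(-¼)) - 14) + 11 = 58*((11/9 + ½) - 14) + 11 = 58*(31/18 - 14) + 11 = 58*(-221/18) + 11 = -6409/9 + 11 = -6310/9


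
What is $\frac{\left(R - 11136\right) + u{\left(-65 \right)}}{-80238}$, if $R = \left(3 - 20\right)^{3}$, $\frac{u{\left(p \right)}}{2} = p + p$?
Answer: $\frac{16309}{80238} \approx 0.20326$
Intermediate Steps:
$u{\left(p \right)} = 4 p$ ($u{\left(p \right)} = 2 \left(p + p\right) = 2 \cdot 2 p = 4 p$)
$R = -4913$ ($R = \left(3 - 20\right)^{3} = \left(-17\right)^{3} = -4913$)
$\frac{\left(R - 11136\right) + u{\left(-65 \right)}}{-80238} = \frac{\left(-4913 - 11136\right) + 4 \left(-65\right)}{-80238} = \left(-16049 - 260\right) \left(- \frac{1}{80238}\right) = \left(-16309\right) \left(- \frac{1}{80238}\right) = \frac{16309}{80238}$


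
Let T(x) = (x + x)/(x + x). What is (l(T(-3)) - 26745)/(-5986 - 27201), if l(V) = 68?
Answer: 3811/4741 ≈ 0.80384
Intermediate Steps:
T(x) = 1 (T(x) = (2*x)/((2*x)) = (2*x)*(1/(2*x)) = 1)
(l(T(-3)) - 26745)/(-5986 - 27201) = (68 - 26745)/(-5986 - 27201) = -26677/(-33187) = -26677*(-1/33187) = 3811/4741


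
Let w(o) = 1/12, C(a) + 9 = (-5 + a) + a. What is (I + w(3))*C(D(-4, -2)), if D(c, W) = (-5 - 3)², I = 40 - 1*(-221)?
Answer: 59527/2 ≈ 29764.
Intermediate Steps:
I = 261 (I = 40 + 221 = 261)
D(c, W) = 64 (D(c, W) = (-8)² = 64)
C(a) = -14 + 2*a (C(a) = -9 + ((-5 + a) + a) = -9 + (-5 + 2*a) = -14 + 2*a)
w(o) = 1/12
(I + w(3))*C(D(-4, -2)) = (261 + 1/12)*(-14 + 2*64) = 3133*(-14 + 128)/12 = (3133/12)*114 = 59527/2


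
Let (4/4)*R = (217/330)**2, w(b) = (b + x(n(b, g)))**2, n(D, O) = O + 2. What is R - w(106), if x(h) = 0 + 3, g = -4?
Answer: -1293793811/108900 ≈ -11881.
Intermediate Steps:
n(D, O) = 2 + O
x(h) = 3
w(b) = (3 + b)**2 (w(b) = (b + 3)**2 = (3 + b)**2)
R = 47089/108900 (R = (217/330)**2 = 47089/108900 ≈ 0.43241)
R - w(106) = 47089/108900 - (3 + 106)**2 = 47089/108900 - 1*109**2 = 47089/108900 - 1*11881 = 47089/108900 - 11881 = -1293793811/108900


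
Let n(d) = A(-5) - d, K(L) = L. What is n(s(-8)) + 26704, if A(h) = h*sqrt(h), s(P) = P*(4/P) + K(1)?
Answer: 26699 - 5*I*sqrt(5) ≈ 26699.0 - 11.18*I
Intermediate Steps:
s(P) = 5 (s(P) = P*(4/P) + 1 = 4 + 1 = 5)
A(h) = h**(3/2)
n(d) = -d - 5*I*sqrt(5) (n(d) = (-5)**(3/2) - d = -5*I*sqrt(5) - d = -d - 5*I*sqrt(5))
n(s(-8)) + 26704 = (-1*5 - 5*I*sqrt(5)) + 26704 = (-5 - 5*I*sqrt(5)) + 26704 = 26699 - 5*I*sqrt(5)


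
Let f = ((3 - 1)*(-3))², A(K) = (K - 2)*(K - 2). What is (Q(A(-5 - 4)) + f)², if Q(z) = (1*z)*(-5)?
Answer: 323761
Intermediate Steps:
A(K) = (-2 + K)² (A(K) = (-2 + K)*(-2 + K) = (-2 + K)²)
Q(z) = -5*z (Q(z) = z*(-5) = -5*z)
f = 36 (f = (2*(-3))² = (-6)² = 36)
(Q(A(-5 - 4)) + f)² = (-5*(-2 + (-5 - 4))² + 36)² = (-5*(-2 - 9)² + 36)² = (-5*(-11)² + 36)² = (-5*121 + 36)² = (-605 + 36)² = (-569)² = 323761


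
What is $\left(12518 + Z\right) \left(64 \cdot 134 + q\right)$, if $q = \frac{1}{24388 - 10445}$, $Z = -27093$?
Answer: $- \frac{1742808088175}{13943} \approx -1.25 \cdot 10^{8}$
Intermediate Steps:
$q = \frac{1}{13943} \approx 7.1721 \cdot 10^{-5}$
$\left(12518 + Z\right) \left(64 \cdot 134 + q\right) = \left(12518 - 27093\right) \left(64 \cdot 134 + \frac{1}{13943}\right) = - 14575 \left(8576 + \frac{1}{13943}\right) = \left(-14575\right) \frac{119575169}{13943} = - \frac{1742808088175}{13943}$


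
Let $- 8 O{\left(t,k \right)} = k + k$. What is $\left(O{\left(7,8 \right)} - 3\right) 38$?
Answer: $-190$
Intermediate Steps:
$O{\left(t,k \right)} = - \frac{k}{4}$ ($O{\left(t,k \right)} = - \frac{k + k}{8} = - \frac{2 k}{8} = - \frac{k}{4}$)
$\left(O{\left(7,8 \right)} - 3\right) 38 = \left(\left(- \frac{1}{4}\right) 8 - 3\right) 38 = \left(-2 - 3\right) 38 = \left(-5\right) 38 = -190$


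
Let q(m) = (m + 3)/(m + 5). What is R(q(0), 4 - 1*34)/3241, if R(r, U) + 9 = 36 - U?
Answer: 57/3241 ≈ 0.017587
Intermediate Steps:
q(m) = (3 + m)/(5 + m)
R(r, U) = 27 - U (R(r, U) = -9 + (36 - U) = 27 - U)
R(q(0), 4 - 1*34)/3241 = (27 - (4 - 1*34))/3241 = (27 - (4 - 34))*(1/3241) = (27 - 1*(-30))*(1/3241) = (27 + 30)*(1/3241) = 57*(1/3241) = 57/3241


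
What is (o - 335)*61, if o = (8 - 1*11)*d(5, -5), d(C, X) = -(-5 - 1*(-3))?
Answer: -20801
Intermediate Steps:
d(C, X) = 2 (d(C, X) = -(-5 + 3) = -1*(-2) = 2)
o = -6 (o = (8 - 1*11)*2 = (8 - 11)*2 = -3*2 = -6)
(o - 335)*61 = (-6 - 335)*61 = -341*61 = -20801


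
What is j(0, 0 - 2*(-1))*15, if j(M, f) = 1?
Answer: 15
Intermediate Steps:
j(0, 0 - 2*(-1))*15 = 1*15 = 15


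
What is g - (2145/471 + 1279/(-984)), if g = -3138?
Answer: -485286101/154488 ≈ -3141.3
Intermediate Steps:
g - (2145/471 + 1279/(-984)) = -3138 - (2145/471 + 1279/(-984)) = -3138 - (2145*(1/471) + 1279*(-1/984)) = -3138 - (715/157 - 1279/984) = -3138 - 1*502757/154488 = -3138 - 502757/154488 = -485286101/154488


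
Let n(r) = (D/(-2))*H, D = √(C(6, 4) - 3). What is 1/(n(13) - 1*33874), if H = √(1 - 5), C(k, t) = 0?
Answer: -33874/1147447873 - √3/1147447873 ≈ -2.9523e-5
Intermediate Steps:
D = I*√3 (D = √(0 - 3) = √(-3) = I*√3 ≈ 1.732*I)
H = 2*I (H = √(-4) = 2*I ≈ 2.0*I)
n(r) = √3 (n(r) = ((I*√3)/(-2))*(2*I) = (-I*√3/2)*(2*I) = √3)
1/(n(13) - 1*33874) = 1/(√3 - 1*33874) = 1/(√3 - 33874) = 1/(-33874 + √3)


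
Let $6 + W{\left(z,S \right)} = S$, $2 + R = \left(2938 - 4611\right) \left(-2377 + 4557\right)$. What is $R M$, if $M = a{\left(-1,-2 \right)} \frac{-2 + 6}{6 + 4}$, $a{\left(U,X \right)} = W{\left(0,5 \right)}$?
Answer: $\frac{7294284}{5} \approx 1.4589 \cdot 10^{6}$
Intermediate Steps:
$R = -3647142$ ($R = -2 + \left(2938 - 4611\right) \left(-2377 + 4557\right) = -2 - 3647140 = -3647142$)
$W{\left(z,S \right)} = -6 + S$
$a{\left(U,X \right)} = -1$ ($a{\left(U,X \right)} = -6 + 5 = -1$)
$M = - \frac{2}{5}$ ($M = - \frac{-2 + 6}{6 + 4} = - \frac{4}{10} = \left(-1\right) \frac{2}{5} = - \frac{2}{5} \approx -0.4$)
$R M = \left(-3647142\right) \left(- \frac{2}{5}\right) = \frac{7294284}{5}$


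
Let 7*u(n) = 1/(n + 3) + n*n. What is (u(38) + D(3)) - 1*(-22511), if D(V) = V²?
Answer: 6522445/287 ≈ 22726.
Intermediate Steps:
u(n) = n²/7 + 1/(7*(3 + n)) (u(n) = (1/(n + 3) + n*n)/7 = (1/(3 + n) + n²)/7 = (n² + 1/(3 + n))/7 = n²/7 + 1/(7*(3 + n)))
(u(38) + D(3)) - 1*(-22511) = ((1 + 38³ + 3*38²)/(7*(3 + 38)) + 3²) - 1*(-22511) = ((⅐)*(1 + 54872 + 3*1444)/41 + 9) + 22511 = ((⅐)*(1/41)*(1 + 54872 + 4332) + 9) + 22511 = ((⅐)*(1/41)*59205 + 9) + 22511 = (59205/287 + 9) + 22511 = 61788/287 + 22511 = 6522445/287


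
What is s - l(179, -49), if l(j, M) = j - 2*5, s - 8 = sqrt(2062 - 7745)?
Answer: -161 + I*sqrt(5683) ≈ -161.0 + 75.386*I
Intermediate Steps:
s = 8 + I*sqrt(5683) (s = 8 + sqrt(2062 - 7745) = 8 + sqrt(-5683) = 8 + I*sqrt(5683) ≈ 8.0 + 75.386*I)
l(j, M) = -10 + j (l(j, M) = j - 10 = -10 + j)
s - l(179, -49) = (8 + I*sqrt(5683)) - (-10 + 179) = (8 + I*sqrt(5683)) - 1*169 = (8 + I*sqrt(5683)) - 169 = -161 + I*sqrt(5683)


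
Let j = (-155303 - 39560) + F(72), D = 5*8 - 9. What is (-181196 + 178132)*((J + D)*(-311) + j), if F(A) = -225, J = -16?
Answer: 612043192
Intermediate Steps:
D = 31 (D = 40 - 9 = 31)
j = -195088 (j = (-155303 - 39560) - 225 = -194863 - 225 = -195088)
(-181196 + 178132)*((J + D)*(-311) + j) = (-181196 + 178132)*((-16 + 31)*(-311) - 195088) = -3064*(15*(-311) - 195088) = -3064*(-4665 - 195088) = -3064*(-199753) = 612043192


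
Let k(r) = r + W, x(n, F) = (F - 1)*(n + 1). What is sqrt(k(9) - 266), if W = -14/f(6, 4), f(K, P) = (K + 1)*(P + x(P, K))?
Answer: I*sqrt(216195)/29 ≈ 16.033*I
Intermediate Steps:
x(n, F) = (1 + n)*(-1 + F) (x(n, F) = (-1 + F)*(1 + n) = (1 + n)*(-1 + F))
f(K, P) = (1 + K)*(-1 + K + K*P) (f(K, P) = (K + 1)*(P + (-1 + K - P + K*P)) = (1 + K)*(-1 + K + K*P))
W = -2/29 (W = -14/(-1 + 6**2 + 6*4 + 4*6**2) = -14/(-1 + 36 + 24 + 4*36) = -14/(-1 + 36 + 24 + 144) = -14/203 = -14*1/203 = -2/29 ≈ -0.068966)
k(r) = -2/29 + r (k(r) = r - 2/29 = -2/29 + r)
sqrt(k(9) - 266) = sqrt((-2/29 + 9) - 266) = sqrt(259/29 - 266) = sqrt(-7455/29) = I*sqrt(216195)/29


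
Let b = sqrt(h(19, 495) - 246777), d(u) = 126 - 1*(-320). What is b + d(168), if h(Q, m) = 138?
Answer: 446 + I*sqrt(246639) ≈ 446.0 + 496.63*I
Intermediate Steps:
d(u) = 446 (d(u) = 126 + 320 = 446)
b = I*sqrt(246639) (b = sqrt(138 - 246777) = sqrt(-246639) = I*sqrt(246639) ≈ 496.63*I)
b + d(168) = I*sqrt(246639) + 446 = 446 + I*sqrt(246639)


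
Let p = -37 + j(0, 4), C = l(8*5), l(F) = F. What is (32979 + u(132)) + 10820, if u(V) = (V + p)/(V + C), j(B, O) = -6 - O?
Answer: 7533513/172 ≈ 43800.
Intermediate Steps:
C = 40 (C = 8*5 = 40)
p = -47 (p = -37 + (-6 - 1*4) = -37 + (-6 - 4) = -37 - 10 = -47)
u(V) = (-47 + V)/(40 + V) (u(V) = (V - 47)/(V + 40) = (-47 + V)/(40 + V))
(32979 + u(132)) + 10820 = (32979 + (-47 + 132)/(40 + 132)) + 10820 = (32979 + 85/172) + 10820 = 5672473/172 + 10820 = 7533513/172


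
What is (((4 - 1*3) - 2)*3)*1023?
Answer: -3069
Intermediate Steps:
(((4 - 1*3) - 2)*3)*1023 = (((4 - 3) - 2)*3)*1023 = ((1 - 2)*3)*1023 = -1*3*1023 = -3*1023 = -3069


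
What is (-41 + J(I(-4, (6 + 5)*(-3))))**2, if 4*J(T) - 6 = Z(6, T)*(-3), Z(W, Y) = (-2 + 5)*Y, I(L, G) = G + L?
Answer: 30625/16 ≈ 1914.1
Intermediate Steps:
Z(W, Y) = 3*Y
J(T) = 3/2 - 9*T/4 (J(T) = 3/2 + ((3*T)*(-3))/4 = 3/2 + (-9*T)/4 = 3/2 - 9*T/4)
(-41 + J(I(-4, (6 + 5)*(-3))))**2 = (-41 + (3/2 - 9*((6 + 5)*(-3) - 4)/4))**2 = (-41 + (3/2 - 9*(11*(-3) - 4)/4))**2 = (-41 + (3/2 - 9*(-33 - 4)/4))**2 = (-41 + (3/2 - 9/4*(-37)))**2 = (-41 + (3/2 + 333/4))**2 = (-41 + 339/4)**2 = (175/4)**2 = 30625/16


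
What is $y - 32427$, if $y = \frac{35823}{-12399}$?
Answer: $- \frac{134032732}{4133} \approx -32430.0$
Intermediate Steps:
$y = - \frac{11941}{4133}$ ($y = 35823 \left(- \frac{1}{12399}\right) = - \frac{11941}{4133} \approx -2.8892$)
$y - 32427 = - \frac{11941}{4133} - 32427 = - \frac{134032732}{4133}$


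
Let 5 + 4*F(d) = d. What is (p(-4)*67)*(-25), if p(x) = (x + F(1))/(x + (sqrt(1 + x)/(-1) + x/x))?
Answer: -8375/4 + 8375*I*sqrt(3)/12 ≈ -2093.8 + 1208.8*I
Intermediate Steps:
F(d) = -5/4 + d/4
p(x) = (-1 + x)/(1 + x - sqrt(1 + x)) (p(x) = (x + (-5/4 + (1/4)*1))/(x + (sqrt(1 + x)/(-1) + x/x)) = (x + (-5/4 + 1/4))/(x + (sqrt(1 + x)*(-1) + 1)) = (x - 1)/(x + (-sqrt(1 + x) + 1)) = (-1 + x)/(x + (1 - sqrt(1 + x))) = (-1 + x)/(1 + x - sqrt(1 + x)))
(p(-4)*67)*(-25) = (((-1 - 4)/(1 - 4 - sqrt(1 - 4)))*67)*(-25) = ((-5/(1 - 4 - sqrt(-3)))*67)*(-25) = ((-5/(1 - 4 - I*sqrt(3)))*67)*(-25) = ((-5/(-3 - I*sqrt(3)))*67)*(-25) = (-5/(-3 - I*sqrt(3))*67)*(-25) = -335/(-3 - I*sqrt(3))*(-25) = 8375/(-3 - I*sqrt(3))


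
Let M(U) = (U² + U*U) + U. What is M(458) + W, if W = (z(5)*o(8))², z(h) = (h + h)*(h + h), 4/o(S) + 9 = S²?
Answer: 50824706/121 ≈ 4.2004e+5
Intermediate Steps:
o(S) = 4/(-9 + S²)
M(U) = U + 2*U² (M(U) = (U² + U²) + U = 2*U² + U = U + 2*U²)
z(h) = 4*h² (z(h) = (2*h)*(2*h) = 4*h²)
W = 6400/121 (W = ((4*5²)*(4/(-9 + 8²)))² = ((4*25)*(4/(-9 + 64)))² = (100*(4/55))² = (80/11)² = 6400/121 ≈ 52.893)
M(458) + W = 458*(1 + 2*458) + 6400/121 = 458*(1 + 916) + 6400/121 = 458*917 + 6400/121 = 419986 + 6400/121 = 50824706/121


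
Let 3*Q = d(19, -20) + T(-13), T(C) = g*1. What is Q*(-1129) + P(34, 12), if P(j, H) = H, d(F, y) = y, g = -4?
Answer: 9044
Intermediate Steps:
T(C) = -4 (T(C) = -4*1 = -4)
Q = -8 (Q = (-20 - 4)/3 = (⅓)*(-24) = -8)
Q*(-1129) + P(34, 12) = -8*(-1129) + 12 = 9032 + 12 = 9044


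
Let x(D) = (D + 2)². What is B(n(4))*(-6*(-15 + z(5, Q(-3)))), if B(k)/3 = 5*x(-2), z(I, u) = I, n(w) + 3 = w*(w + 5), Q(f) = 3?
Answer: 0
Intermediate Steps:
x(D) = (2 + D)²
n(w) = -3 + w*(5 + w) (n(w) = -3 + w*(w + 5) = -3 + w*(5 + w))
B(k) = 0 (B(k) = 3*(5*(2 - 2)²) = 3*(5*0²) = 3*(5*0) = 3*0 = 0)
B(n(4))*(-6*(-15 + z(5, Q(-3)))) = 0*(-6*(-15 + 5)) = 0*(-6*(-10)) = 0*60 = 0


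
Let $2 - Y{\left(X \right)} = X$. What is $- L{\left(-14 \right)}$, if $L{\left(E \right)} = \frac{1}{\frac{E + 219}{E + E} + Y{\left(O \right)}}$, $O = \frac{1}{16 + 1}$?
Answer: $\frac{476}{2561} \approx 0.18586$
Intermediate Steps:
$O = \frac{1}{17} \approx 0.058824$
$Y{\left(X \right)} = 2 - X$
$L{\left(E \right)} = \frac{1}{\frac{33}{17} + \frac{219 + E}{2 E}}$ ($L{\left(E \right)} = \frac{1}{\frac{E + 219}{E + E} + \left(2 - \frac{1}{17}\right)} = \frac{1}{\frac{219 + E}{2 E} + \left(2 - \frac{1}{17}\right)} = \frac{1}{\left(219 + E\right) \frac{1}{2 E} + \frac{33}{17}} = \frac{1}{\frac{219 + E}{2 E} + \frac{33}{17}} = \frac{1}{\frac{33}{17} + \frac{219 + E}{2 E}}$)
$- L{\left(-14 \right)} = - \frac{34 \left(-14\right)}{3723 + 83 \left(-14\right)} = - \frac{34 \left(-14\right)}{3723 - 1162} = - \frac{34 \left(-14\right)}{2561} = \left(-1\right) \left(- \frac{476}{2561}\right) = \frac{476}{2561}$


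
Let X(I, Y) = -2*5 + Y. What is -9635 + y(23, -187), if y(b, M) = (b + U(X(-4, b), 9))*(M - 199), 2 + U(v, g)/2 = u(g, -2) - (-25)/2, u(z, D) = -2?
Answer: -25075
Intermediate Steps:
X(I, Y) = -10 + Y
U(v, g) = 17 (U(v, g) = -4 + 2*(-2 - (-25)/2) = -4 + 2*(-2 - 5*(-5/2)) = -4 + 2*(-2 + 25/2) = -4 + 2*(21/2) = -4 + 21 = 17)
y(b, M) = (-199 + M)*(17 + b) (y(b, M) = (b + 17)*(M - 199) = (17 + b)*(-199 + M) = (-199 + M)*(17 + b))
-9635 + y(23, -187) = -9635 + (-3383 - 199*23 + 17*(-187) - 187*23) = -9635 + (-3383 - 4577 - 3179 - 4301) = -9635 - 15440 = -25075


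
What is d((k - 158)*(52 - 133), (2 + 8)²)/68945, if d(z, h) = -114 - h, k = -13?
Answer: -214/68945 ≈ -0.0031039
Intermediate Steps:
d((k - 158)*(52 - 133), (2 + 8)²)/68945 = (-114 - (2 + 8)²)/68945 = (-114 - 1*10²)*(1/68945) = (-114 - 1*100)*(1/68945) = (-114 - 100)*(1/68945) = -214*1/68945 = -214/68945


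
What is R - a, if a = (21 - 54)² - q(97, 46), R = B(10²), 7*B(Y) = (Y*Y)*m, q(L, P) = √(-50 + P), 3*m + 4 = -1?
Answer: -72869/21 + 2*I ≈ -3470.0 + 2.0*I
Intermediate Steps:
m = -5/3 (m = -4/3 + (⅓)*(-1) = -4/3 - ⅓ = -5/3 ≈ -1.6667)
B(Y) = -5*Y²/21 (B(Y) = ((Y*Y)*(-5/3))/7 = (Y²*(-5/3))/7 = (-5*Y²/3)/7 = -5*Y²/21)
R = -50000/21 (R = -5*(10²)²/21 = -5/21*100² = -5/21*10000 = -50000/21 ≈ -2381.0)
a = 1089 - 2*I (a = (21 - 54)² - √(-50 + 46) = (-33)² - √(-4) = 1089 - 2*I ≈ 1089.0 - 2.0*I)
R - a = -50000/21 - (1089 - 2*I) = -50000/21 + (-1089 + 2*I) = -72869/21 + 2*I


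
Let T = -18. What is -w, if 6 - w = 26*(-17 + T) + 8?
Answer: -908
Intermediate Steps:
w = 908 (w = 6 - (26*(-17 - 18) + 8) = 6 - (26*(-35) + 8) = 6 - (-910 + 8) = 6 - 1*(-902) = 6 + 902 = 908)
-w = -1*908 = -908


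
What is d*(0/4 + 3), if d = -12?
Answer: -36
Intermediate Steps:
d*(0/4 + 3) = -12*(0/4 + 3) = -12*(0*(¼) + 3) = -12*(0 + 3) = -12*3 = -36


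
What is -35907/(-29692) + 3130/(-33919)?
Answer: 1124993573/1007122948 ≈ 1.1170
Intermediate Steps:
-35907/(-29692) + 3130/(-33919) = -35907*(-1/29692) + 3130*(-1/33919) = 35907/29692 - 3130/33919 = 1124993573/1007122948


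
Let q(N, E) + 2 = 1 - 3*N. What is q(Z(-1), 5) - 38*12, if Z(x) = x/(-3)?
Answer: -458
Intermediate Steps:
Z(x) = -x/3 (Z(x) = x*(-1/3) = -x/3)
q(N, E) = -1 - 3*N (q(N, E) = -2 + (1 - 3*N) = -1 - 3*N)
q(Z(-1), 5) - 38*12 = (-1 - (-1)*(-1)) - 38*12 = (-1 - 3*1/3) - 456 = (-1 - 1) - 456 = -2 - 456 = -458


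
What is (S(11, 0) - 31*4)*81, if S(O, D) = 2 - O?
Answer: -10773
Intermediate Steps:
(S(11, 0) - 31*4)*81 = ((2 - 1*11) - 31*4)*81 = ((2 - 11) - 124)*81 = (-9 - 124)*81 = -133*81 = -10773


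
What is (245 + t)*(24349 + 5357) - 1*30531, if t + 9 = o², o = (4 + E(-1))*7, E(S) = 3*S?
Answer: 8435679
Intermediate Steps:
o = 7 (o = (4 + 3*(-1))*7 = (4 - 3)*7 = 1*7 = 7)
t = 40 (t = -9 + 7² = -9 + 49 = 40)
(245 + t)*(24349 + 5357) - 1*30531 = (245 + 40)*(24349 + 5357) - 1*30531 = 285*29706 - 30531 = 8466210 - 30531 = 8435679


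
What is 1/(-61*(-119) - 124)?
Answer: 1/7135 ≈ 0.00014015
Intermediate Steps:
1/(-61*(-119) - 124) = 1/(7259 - 124) = 1/7135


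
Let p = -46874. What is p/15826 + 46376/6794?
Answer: 103871155/26880461 ≈ 3.8642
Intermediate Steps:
p/15826 + 46376/6794 = -46874/15826 + 46376/6794 = -46874*1/15826 + 46376*(1/6794) = -23437/7913 + 23188/3397 = 103871155/26880461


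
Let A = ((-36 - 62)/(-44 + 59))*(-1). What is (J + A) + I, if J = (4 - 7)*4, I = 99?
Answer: 1403/15 ≈ 93.533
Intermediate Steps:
J = -12 (J = -3*4 = -12)
A = 98/15 (A = -98/15*(-1) = 98/15 ≈ 6.5333)
(J + A) + I = (-12 + 98/15) + 99 = -82/15 + 99 = 1403/15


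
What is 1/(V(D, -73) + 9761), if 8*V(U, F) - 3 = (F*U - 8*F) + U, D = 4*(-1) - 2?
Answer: 8/79107 ≈ 0.00010113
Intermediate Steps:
D = -6 (D = -4 - 2 = -6)
V(U, F) = 3/8 - F + U/8 + F*U/8 (V(U, F) = 3/8 + ((F*U - 8*F) + U)/8 = 3/8 + ((-8*F + F*U) + U)/8 = 3/8 + (U - 8*F + F*U)/8 = 3/8 + (-F + U/8 + F*U/8) = 3/8 - F + U/8 + F*U/8)
1/(V(D, -73) + 9761) = 1/((3/8 - 1*(-73) + (1/8)*(-6) + (1/8)*(-73)*(-6)) + 9761) = 1/((3/8 + 73 - 3/4 + 219/4) + 9761) = 1/(1019/8 + 9761) = 1/(79107/8) = 8/79107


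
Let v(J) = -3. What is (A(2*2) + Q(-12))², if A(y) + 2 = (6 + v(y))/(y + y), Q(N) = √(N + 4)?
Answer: (13 - 16*I*√2)²/64 ≈ -5.3594 - 9.1924*I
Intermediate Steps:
Q(N) = √(4 + N)
A(y) = -2 + 3/(2*y) (A(y) = -2 + (6 - 3)/(y + y) = -2 + 3/((2*y)) = -2 + 3*(1/(2*y)) = -2 + 3/(2*y))
(A(2*2) + Q(-12))² = ((-2 + 3/(2*((2*2)))) + √(4 - 12))² = ((-2 + (3/2)/4) + √(-8))² = ((-2 + (3/2)*(¼)) + 2*I*√2)² = ((-2 + 3/8) + 2*I*√2)² = (-13/8 + 2*I*√2)²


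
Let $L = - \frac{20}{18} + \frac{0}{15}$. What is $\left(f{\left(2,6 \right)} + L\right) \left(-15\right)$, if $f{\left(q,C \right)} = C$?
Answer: $- \frac{220}{3} \approx -73.333$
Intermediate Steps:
$L = - \frac{10}{9}$ ($L = \left(-20\right) \frac{1}{18} + 0 \cdot \frac{1}{15} = - \frac{10}{9} + 0 = - \frac{10}{9} \approx -1.1111$)
$\left(f{\left(2,6 \right)} + L\right) \left(-15\right) = \left(6 - \frac{10}{9}\right) \left(-15\right) = \frac{44}{9} \left(-15\right) = - \frac{220}{3}$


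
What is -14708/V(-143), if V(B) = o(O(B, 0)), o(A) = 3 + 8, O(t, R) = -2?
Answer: -14708/11 ≈ -1337.1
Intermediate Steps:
o(A) = 11
V(B) = 11
-14708/V(-143) = -14708/11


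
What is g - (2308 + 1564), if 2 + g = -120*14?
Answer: -5554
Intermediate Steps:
g = -1682 (g = -2 - 120*14 = -2 - 1680 = -1682)
g - (2308 + 1564) = -1682 - (2308 + 1564) = -1682 - 1*3872 = -1682 - 3872 = -5554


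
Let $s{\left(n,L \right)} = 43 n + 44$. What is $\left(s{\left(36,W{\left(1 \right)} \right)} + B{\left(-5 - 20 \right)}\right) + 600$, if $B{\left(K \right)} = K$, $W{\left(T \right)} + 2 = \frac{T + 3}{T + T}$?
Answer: $2167$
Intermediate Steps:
$W{\left(T \right)} = -2 + \frac{3 + T}{2 T}$ ($W{\left(T \right)} = -2 + \frac{T + 3}{T + T} = -2 + \frac{3 + T}{2 T}$)
$s{\left(n,L \right)} = 44 + 43 n$
$\left(s{\left(36,W{\left(1 \right)} \right)} + B{\left(-5 - 20 \right)}\right) + 600 = \left(\left(44 + 43 \cdot 36\right) - 25\right) + 600 = \left(\left(44 + 1548\right) - 25\right) + 600 = \left(1592 - 25\right) + 600 = 1567 + 600 = 2167$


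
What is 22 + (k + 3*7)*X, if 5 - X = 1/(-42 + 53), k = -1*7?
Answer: 998/11 ≈ 90.727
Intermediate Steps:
k = -7
X = 54/11 (X = 5 - 1/(-42 + 53) = 5 - 1/11 = 54/11 ≈ 4.9091)
22 + (k + 3*7)*X = 22 + (-7 + 3*7)*(54/11) = 22 + (-7 + 21)*(54/11) = 22 + 14*(54/11) = 22 + 756/11 = 998/11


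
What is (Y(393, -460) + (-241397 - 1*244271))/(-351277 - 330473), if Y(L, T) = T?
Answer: 243064/340875 ≈ 0.71306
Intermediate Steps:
(Y(393, -460) + (-241397 - 1*244271))/(-351277 - 330473) = (-460 + (-241397 - 1*244271))/(-351277 - 330473) = (-460 + (-241397 - 244271))/(-681750) = (-460 - 485668)*(-1/681750) = -486128*(-1/681750) = 243064/340875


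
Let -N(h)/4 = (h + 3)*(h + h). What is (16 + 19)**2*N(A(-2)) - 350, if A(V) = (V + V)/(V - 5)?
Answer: -20350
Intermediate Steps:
A(V) = 2*V/(-5 + V) (A(V) = (2*V)/(-5 + V) = 2*V/(-5 + V))
N(h) = -8*h*(3 + h) (N(h) = -4*(h + 3)*(h + h) = -4*(3 + h)*2*h = -8*h*(3 + h))
(16 + 19)**2*N(A(-2)) - 350 = (16 + 19)**2*(-8*2*(-2)/(-5 - 2)*(3 + 2*(-2)/(-5 - 2))) - 350 = 35**2*(-8*2*(-2)/(-7)*(3 + 2*(-2)/(-7))) - 350 = 1225*(-8*2*(-2)*(-1/7)*(3 + 2*(-2)*(-1/7))) - 350 = 1225*(-8*4/7*(3 + 4/7)) - 350 = 1225*(-8*4/7*25/7) - 350 = 1225*(-800/49) - 350 = -20000 - 350 = -20350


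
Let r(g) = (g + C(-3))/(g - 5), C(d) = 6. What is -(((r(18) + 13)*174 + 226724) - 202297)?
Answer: -351133/13 ≈ -27010.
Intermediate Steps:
r(g) = (6 + g)/(-5 + g) (r(g) = (g + 6)/(g - 5) = (6 + g)/(-5 + g))
-(((r(18) + 13)*174 + 226724) - 202297) = -((((6 + 18)/(-5 + 18) + 13)*174 + 226724) - 202297) = -(((24/13 + 13)*174 + 226724) - 202297) = -(((193/13)*174 + 226724) - 202297) = -((33582/13 + 226724) - 202297) = -(2980994/13 - 202297) = -1*351133/13 = -351133/13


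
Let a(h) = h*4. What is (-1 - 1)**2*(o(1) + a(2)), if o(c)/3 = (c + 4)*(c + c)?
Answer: 152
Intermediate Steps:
o(c) = 6*c*(4 + c) (o(c) = 3*((c + 4)*(c + c)) = 3*((4 + c)*(2*c)) = 3*(2*c*(4 + c)) = 6*c*(4 + c))
a(h) = 4*h
(-1 - 1)**2*(o(1) + a(2)) = (-1 - 1)**2*(6*1*(4 + 1) + 4*2) = (-2)**2*(6*1*5 + 8) = 4*(30 + 8) = 4*38 = 152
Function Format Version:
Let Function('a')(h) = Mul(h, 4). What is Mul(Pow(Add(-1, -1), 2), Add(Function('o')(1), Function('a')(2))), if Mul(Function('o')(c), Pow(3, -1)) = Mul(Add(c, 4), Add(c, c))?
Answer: 152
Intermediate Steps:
Function('o')(c) = Mul(6, c, Add(4, c)) (Function('o')(c) = Mul(3, Mul(Add(c, 4), Add(c, c))) = Mul(3, Mul(Add(4, c), Mul(2, c))) = Mul(3, Mul(2, c, Add(4, c))) = Mul(6, c, Add(4, c)))
Function('a')(h) = Mul(4, h)
Mul(Pow(Add(-1, -1), 2), Add(Function('o')(1), Function('a')(2))) = Mul(Pow(Add(-1, -1), 2), Add(Mul(6, 1, Add(4, 1)), Mul(4, 2))) = Mul(Pow(-2, 2), Add(Mul(6, 1, 5), 8)) = Mul(4, Add(30, 8)) = Mul(4, 38) = 152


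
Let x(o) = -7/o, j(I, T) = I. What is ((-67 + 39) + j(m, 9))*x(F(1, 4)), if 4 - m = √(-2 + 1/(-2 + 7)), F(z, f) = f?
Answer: 42 + 21*I*√5/20 ≈ 42.0 + 2.3479*I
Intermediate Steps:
m = 4 - 3*I*√5/5 (m = 4 - √(-2 + 1/(-2 + 7)) = 4 - √(-2 + 1/5) = 4 - √(-2 + ⅕) = 4 - √(-9/5) = 4 - 3*I*√5/5 ≈ 4.0 - 1.3416*I)
((-67 + 39) + j(m, 9))*x(F(1, 4)) = ((-67 + 39) + (4 - 3*I*√5/5))*(-7/4) = (-28 + (4 - 3*I*√5/5))*(-7*¼) = (-24 - 3*I*√5/5)*(-7/4) = 42 + 21*I*√5/20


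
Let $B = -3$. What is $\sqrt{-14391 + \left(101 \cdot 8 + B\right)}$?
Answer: $i \sqrt{13586} \approx 116.56 i$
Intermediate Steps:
$\sqrt{-14391 + \left(101 \cdot 8 + B\right)} = \sqrt{-14391 + \left(101 \cdot 8 - 3\right)} = \sqrt{-14391 + \left(808 - 3\right)} = \sqrt{-14391 + 805} = \sqrt{-13586} = i \sqrt{13586}$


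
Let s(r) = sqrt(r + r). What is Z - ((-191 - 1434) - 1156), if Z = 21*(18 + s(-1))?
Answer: 3159 + 21*I*sqrt(2) ≈ 3159.0 + 29.698*I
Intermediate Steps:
s(r) = sqrt(2)*sqrt(r) (s(r) = sqrt(2*r) = sqrt(2)*sqrt(r))
Z = 378 + 21*I*sqrt(2) (Z = 21*(18 + sqrt(2)*sqrt(-1)) = 21*(18 + sqrt(2)*I) = 21*(18 + I*sqrt(2)) = 378 + 21*I*sqrt(2) ≈ 378.0 + 29.698*I)
Z - ((-191 - 1434) - 1156) = (378 + 21*I*sqrt(2)) - ((-191 - 1434) - 1156) = (378 + 21*I*sqrt(2)) - (-1625 - 1156) = (378 + 21*I*sqrt(2)) - 1*(-2781) = (378 + 21*I*sqrt(2)) + 2781 = 3159 + 21*I*sqrt(2)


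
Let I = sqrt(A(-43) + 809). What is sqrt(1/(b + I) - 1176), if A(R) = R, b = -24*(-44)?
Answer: sqrt(-1241855 - 1176*sqrt(766))/sqrt(1056 + sqrt(766)) ≈ 34.293*I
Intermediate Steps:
b = 1056
I = sqrt(766) (I = sqrt(-43 + 809) = sqrt(766) ≈ 27.677)
sqrt(1/(b + I) - 1176) = sqrt(1/(1056 + sqrt(766)) - 1176) = sqrt(-1176 + 1/(1056 + sqrt(766)))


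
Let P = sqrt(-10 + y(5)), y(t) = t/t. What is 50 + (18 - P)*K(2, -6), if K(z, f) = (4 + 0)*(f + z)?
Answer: -238 + 48*I ≈ -238.0 + 48.0*I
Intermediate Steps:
K(z, f) = 4*f + 4*z (K(z, f) = 4*(f + z) = 4*f + 4*z)
y(t) = 1
P = 3*I (P = sqrt(-10 + 1) = sqrt(-9) = 3*I ≈ 3.0*I)
50 + (18 - P)*K(2, -6) = 50 + (18 - 3*I)*(4*(-6) + 4*2) = 50 + (18 - 3*I)*(-24 + 8) = 50 + (18 - 3*I)*(-16) = 50 + (-288 + 48*I) = -238 + 48*I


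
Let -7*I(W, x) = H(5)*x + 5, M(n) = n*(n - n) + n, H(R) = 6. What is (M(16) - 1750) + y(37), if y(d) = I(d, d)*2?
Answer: -12592/7 ≈ -1798.9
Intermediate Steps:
M(n) = n (M(n) = n*0 + n = 0 + n = n)
I(W, x) = -5/7 - 6*x/7 (I(W, x) = -(6*x + 5)/7 = -(5 + 6*x)/7 = -5/7 - 6*x/7)
y(d) = -10/7 - 12*d/7 (y(d) = (-5/7 - 6*d/7)*2 = -10/7 - 12*d/7)
(M(16) - 1750) + y(37) = (16 - 1750) + (-10/7 - 12/7*37) = -1734 + (-10/7 - 444/7) = -1734 - 454/7 = -12592/7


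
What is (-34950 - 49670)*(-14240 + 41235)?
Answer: -2284316900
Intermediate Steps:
(-34950 - 49670)*(-14240 + 41235) = -84620*26995 = -2284316900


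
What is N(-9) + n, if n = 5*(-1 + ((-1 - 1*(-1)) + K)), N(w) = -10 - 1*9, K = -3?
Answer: -39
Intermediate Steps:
N(w) = -19 (N(w) = -10 - 9 = -19)
n = -20 (n = 5*(-1 + ((-1 - 1*(-1)) - 3)) = 5*(-1 + ((-1 + 1) - 3)) = 5*(-1 + (0 - 3)) = 5*(-1 - 3) = 5*(-4) = -20)
N(-9) + n = -19 - 20 = -39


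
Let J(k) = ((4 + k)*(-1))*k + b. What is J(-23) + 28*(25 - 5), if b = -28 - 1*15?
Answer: 80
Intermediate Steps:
b = -43 (b = -28 - 15 = -43)
J(k) = -43 + k*(-4 - k) (J(k) = ((4 + k)*(-1))*k - 43 = (-4 - k)*k - 43 = k*(-4 - k) - 43 = -43 + k*(-4 - k))
J(-23) + 28*(25 - 5) = (-43 - 1*(-23)**2 - 4*(-23)) + 28*(25 - 5) = (-43 - 1*529 + 92) + 28*20 = (-43 - 529 + 92) + 560 = -480 + 560 = 80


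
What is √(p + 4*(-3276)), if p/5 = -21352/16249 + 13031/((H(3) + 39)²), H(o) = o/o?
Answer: I*√5521331327435245/649960 ≈ 114.32*I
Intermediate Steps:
H(o) = 1
p = 177577519/5199680 (p = 5*(-21352/16249 + 13031/((1 + 39)²)) = 5*(-21352*1/16249 + 13031/(40²)) = 5*(-21352/16249 + 13031/1600) = 5*(177577519/25998400) = 177577519/5199680 ≈ 34.152)
√(p + 4*(-3276)) = √(177577519/5199680 + 4*(-3276)) = √(177577519/5199680 - 13104) = √(-67959029201/5199680) = I*√5521331327435245/649960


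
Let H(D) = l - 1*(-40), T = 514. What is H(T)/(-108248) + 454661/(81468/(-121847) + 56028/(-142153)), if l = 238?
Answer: -9687144648010199891/22643223546720 ≈ -4.2782e+5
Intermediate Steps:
H(D) = 278 (H(D) = 238 - 1*(-40) = 238 + 40 = 278)
H(T)/(-108248) + 454661/(81468/(-121847) + 56028/(-142153)) = 278/(-108248) + 454661/(81468/(-121847) + 56028/(-142153)) = 278*(-1/108248) + 454661/(81468*(-1/121847) + 56028*(-1/142153)) = -139/54124 + 454661/(-81468/121847 - 56028/142153) = -139/54124 + 454661/(-1673433120/1574628781) = -139/54124 + 454661*(-1574628781/1673433120) = -139/54124 - 715922296198241/1673433120 = -9687144648010199891/22643223546720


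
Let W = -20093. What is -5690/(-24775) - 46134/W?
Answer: 251459804/99560815 ≈ 2.5257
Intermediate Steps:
-5690/(-24775) - 46134/W = -5690/(-24775) - 46134/(-20093) = -5690*(-1/24775) - 46134*(-1/20093) = 1138/4955 + 46134/20093 = 251459804/99560815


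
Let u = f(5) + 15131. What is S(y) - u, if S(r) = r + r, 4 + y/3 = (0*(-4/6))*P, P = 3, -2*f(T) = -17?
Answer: -30327/2 ≈ -15164.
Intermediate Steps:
f(T) = 17/2 (f(T) = -½*(-17) = 17/2)
y = -12 (y = -12 + 3*((0*(-4/6))*3) = -12 + 3*((0*(-4*⅙))*3) = -12 + 3*((0*(-⅔))*3) = -12 + 3*(0*3) = -12 + 3*0 = -12 + 0 = -12)
u = 30279/2 (u = 17/2 + 15131 = 30279/2 ≈ 15140.)
S(r) = 2*r
S(y) - u = 2*(-12) - 1*30279/2 = -24 - 30279/2 = -30327/2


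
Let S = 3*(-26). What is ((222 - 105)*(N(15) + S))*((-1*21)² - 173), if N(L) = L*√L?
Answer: -2445768 + 470340*√15 ≈ -6.2415e+5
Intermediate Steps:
N(L) = L^(3/2)
S = -78
((222 - 105)*(N(15) + S))*((-1*21)² - 173) = ((222 - 105)*(15^(3/2) - 78))*((-1*21)² - 173) = (117*(15*√15 - 78))*((-21)² - 173) = (117*(-78 + 15*√15))*(441 - 173) = (-9126 + 1755*√15)*268 = -2445768 + 470340*√15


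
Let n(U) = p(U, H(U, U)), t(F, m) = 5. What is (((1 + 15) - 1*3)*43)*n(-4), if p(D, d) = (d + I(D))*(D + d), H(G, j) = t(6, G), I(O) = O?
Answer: 559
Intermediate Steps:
H(G, j) = 5
p(D, d) = (D + d)**2 (p(D, d) = (d + D)*(D + d) = (D + d)*(D + d) = (D + d)**2)
n(U) = 25 + U**2 + 10*U (n(U) = U**2 + 5**2 + 2*U*5 = U**2 + 25 + 10*U = 25 + U**2 + 10*U)
(((1 + 15) - 1*3)*43)*n(-4) = (((1 + 15) - 1*3)*43)*(25 + (-4)**2 + 10*(-4)) = ((16 - 3)*43)*(25 + 16 - 40) = (13*43)*1 = 559*1 = 559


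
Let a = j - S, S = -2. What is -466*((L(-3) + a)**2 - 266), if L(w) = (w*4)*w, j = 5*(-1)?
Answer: -383518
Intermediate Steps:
j = -5
L(w) = 4*w**2 (L(w) = (4*w)*w = 4*w**2)
a = -3 (a = -5 - 1*(-2) = -5 + 2 = -3)
-466*((L(-3) + a)**2 - 266) = -466*((4*(-3)**2 - 3)**2 - 266) = -466*((4*9 - 3)**2 - 266) = -466*((36 - 3)**2 - 266) = -466*(33**2 - 266) = -466*(1089 - 266) = -466*823 = -383518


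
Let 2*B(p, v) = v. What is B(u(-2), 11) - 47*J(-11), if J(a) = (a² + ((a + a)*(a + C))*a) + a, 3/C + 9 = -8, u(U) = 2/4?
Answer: 4146527/34 ≈ 1.2196e+5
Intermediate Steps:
u(U) = ½ (u(U) = 2*(¼) = ½)
C = -3/17 (C = 3/(-9 - 8) = 3/(-17) = 3*(-1/17) = -3/17 ≈ -0.17647)
B(p, v) = v/2
J(a) = a + a² + 2*a²*(-3/17 + a) (J(a) = (a² + ((a + a)*(a - 3/17))*a) + a = (a² + ((2*a)*(-3/17 + a))*a) + a = (a² + (2*a*(-3/17 + a))*a) + a = (a² + 2*a²*(-3/17 + a)) + a = a + a² + 2*a²*(-3/17 + a))
B(u(-2), 11) - 47*J(-11) = (½)*11 - 47*(-11)*(17 + 11*(-11) + 34*(-11)²)/17 = 11/2 - 47*(-11)*(17 - 121 + 34*121)/17 = 11/2 - 47*(-11)*(17 - 121 + 4114)/17 = 11/2 - 47*(-11)*4010/17 = 11/2 - 47*(-44110/17) = 11/2 + 2073170/17 = 4146527/34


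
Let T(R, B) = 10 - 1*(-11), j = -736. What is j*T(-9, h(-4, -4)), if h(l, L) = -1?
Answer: -15456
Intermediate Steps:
T(R, B) = 21 (T(R, B) = 10 + 11 = 21)
j*T(-9, h(-4, -4)) = -736*21 = -15456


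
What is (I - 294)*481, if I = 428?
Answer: 64454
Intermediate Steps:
(I - 294)*481 = (428 - 294)*481 = 134*481 = 64454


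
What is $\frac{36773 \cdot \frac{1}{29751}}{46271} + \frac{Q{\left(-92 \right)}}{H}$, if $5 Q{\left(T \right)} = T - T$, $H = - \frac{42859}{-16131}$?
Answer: $\frac{36773}{1376608521} \approx 2.6713 \cdot 10^{-5}$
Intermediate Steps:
$H = \frac{42859}{16131}$ ($H = \left(-42859\right) \left(- \frac{1}{16131}\right) = \frac{42859}{16131} \approx 2.6569$)
$Q{\left(T \right)} = 0$ ($Q{\left(T \right)} = \frac{T - T}{5} = \frac{1}{5} \cdot 0 = 0$)
$\frac{36773 \cdot \frac{1}{29751}}{46271} + \frac{Q{\left(-92 \right)}}{H} = \frac{36773 \cdot \frac{1}{29751}}{46271} + \frac{0}{\frac{42859}{16131}} = 36773 \cdot \frac{1}{29751} \cdot \frac{1}{46271} + 0 \cdot \frac{16131}{42859} = \frac{36773}{29751} \cdot \frac{1}{46271} + 0 = \frac{36773}{1376608521} + 0 = \frac{36773}{1376608521}$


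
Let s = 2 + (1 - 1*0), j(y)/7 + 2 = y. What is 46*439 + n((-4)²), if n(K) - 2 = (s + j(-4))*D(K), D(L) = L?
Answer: 19572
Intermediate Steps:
j(y) = -14 + 7*y
s = 3 (s = 2 + (1 + 0) = 2 + 1 = 3)
n(K) = 2 - 39*K (n(K) = 2 + (3 + (-14 + 7*(-4)))*K = 2 + (3 + (-14 - 28))*K = 2 + (3 - 42)*K = 2 - 39*K)
46*439 + n((-4)²) = 46*439 + (2 - 39*(-4)²) = 20194 + (2 - 39*16) = 20194 + (2 - 624) = 20194 - 622 = 19572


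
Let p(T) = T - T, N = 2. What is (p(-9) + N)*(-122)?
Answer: -244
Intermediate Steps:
p(T) = 0
(p(-9) + N)*(-122) = (0 + 2)*(-122) = 2*(-122) = -244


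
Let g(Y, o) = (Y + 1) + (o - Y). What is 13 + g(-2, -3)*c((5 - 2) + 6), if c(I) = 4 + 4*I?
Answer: -67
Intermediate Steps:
g(Y, o) = 1 + o (g(Y, o) = (1 + Y) + (o - Y) = 1 + o)
13 + g(-2, -3)*c((5 - 2) + 6) = 13 + (1 - 3)*(4 + 4*((5 - 2) + 6)) = 13 - 2*(4 + 4*(3 + 6)) = 13 - 2*(4 + 4*9) = 13 - 2*(4 + 36) = 13 - 2*40 = 13 - 80 = -67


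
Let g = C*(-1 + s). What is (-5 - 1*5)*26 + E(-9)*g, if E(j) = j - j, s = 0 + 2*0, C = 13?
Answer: -260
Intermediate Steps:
s = 0 (s = 0 + 0 = 0)
E(j) = 0
g = -13 (g = 13*(-1 + 0) = 13*(-1) = -13)
(-5 - 1*5)*26 + E(-9)*g = (-5 - 1*5)*26 + 0*(-13) = (-5 - 5)*26 + 0 = -10*26 + 0 = -260 + 0 = -260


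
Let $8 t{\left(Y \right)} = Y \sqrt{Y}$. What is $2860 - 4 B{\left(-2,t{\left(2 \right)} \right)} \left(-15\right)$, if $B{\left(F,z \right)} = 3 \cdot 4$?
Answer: $3580$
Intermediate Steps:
$t{\left(Y \right)} = \frac{Y^{\frac{3}{2}}}{8}$ ($t{\left(Y \right)} = \frac{Y \sqrt{Y}}{8} = \frac{Y^{\frac{3}{2}}}{8}$)
$B{\left(F,z \right)} = 12$
$2860 - 4 B{\left(-2,t{\left(2 \right)} \right)} \left(-15\right) = 2860 - 4 \cdot 12 \left(-15\right) = 2860 - 48 \left(-15\right) = 2860 - -720 = 2860 + 720 = 3580$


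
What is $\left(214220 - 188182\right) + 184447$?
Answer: $210485$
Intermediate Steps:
$\left(214220 - 188182\right) + 184447 = 26038 + 184447 = 210485$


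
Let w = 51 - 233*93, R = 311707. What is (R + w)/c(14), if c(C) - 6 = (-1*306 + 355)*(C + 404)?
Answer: 290089/20488 ≈ 14.159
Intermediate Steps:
w = -21618 (w = 51 - 21669 = -21618)
c(C) = 19802 + 49*C (c(C) = 6 + (-1*306 + 355)*(C + 404) = 6 + (-306 + 355)*(404 + C) = 6 + 49*(404 + C) = 6 + (19796 + 49*C) = 19802 + 49*C)
(R + w)/c(14) = (311707 - 21618)/(19802 + 49*14) = 290089/(19802 + 686) = 290089/20488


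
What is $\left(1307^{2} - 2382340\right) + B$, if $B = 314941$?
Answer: $-359150$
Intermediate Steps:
$\left(1307^{2} - 2382340\right) + B = \left(1307^{2} - 2382340\right) + 314941 = \left(1708249 - 2382340\right) + 314941 = -674091 + 314941 = -359150$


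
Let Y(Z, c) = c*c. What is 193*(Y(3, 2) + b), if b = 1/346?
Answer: 267305/346 ≈ 772.56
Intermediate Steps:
Y(Z, c) = c²
b = 1/346 ≈ 0.0028902
193*(Y(3, 2) + b) = 193*(2² + 1/346) = 193*(4 + 1/346) = 193*(1385/346) = 267305/346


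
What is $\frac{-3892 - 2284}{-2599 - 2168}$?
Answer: $\frac{6176}{4767} \approx 1.2956$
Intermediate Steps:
$\frac{-3892 - 2284}{-2599 - 2168} = - \frac{6176}{-4767} = \left(-6176\right) \left(- \frac{1}{4767}\right) = \frac{6176}{4767}$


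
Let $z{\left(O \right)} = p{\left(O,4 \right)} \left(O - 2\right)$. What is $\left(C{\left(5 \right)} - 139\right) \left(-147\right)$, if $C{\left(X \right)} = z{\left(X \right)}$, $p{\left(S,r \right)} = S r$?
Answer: $11613$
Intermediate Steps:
$z{\left(O \right)} = 4 O \left(-2 + O\right)$ ($z{\left(O \right)} = O 4 \left(O - 2\right) = 4 O \left(-2 + O\right)$)
$C{\left(X \right)} = 4 X \left(-2 + X\right)$
$\left(C{\left(5 \right)} - 139\right) \left(-147\right) = \left(4 \cdot 5 \left(-2 + 5\right) - 139\right) \left(-147\right) = \left(4 \cdot 5 \cdot 3 - 139\right) \left(-147\right) = \left(60 - 139\right) \left(-147\right) = \left(-79\right) \left(-147\right) = 11613$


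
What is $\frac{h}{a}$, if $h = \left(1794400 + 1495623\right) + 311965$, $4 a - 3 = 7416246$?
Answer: $\frac{14407952}{7416249} \approx 1.9428$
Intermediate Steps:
$a = \frac{7416249}{4}$ ($a = \frac{3}{4} + \frac{1}{4} \cdot 7416246 = \frac{3}{4} + \frac{3708123}{2} = \frac{7416249}{4} \approx 1.8541 \cdot 10^{6}$)
$h = 3601988$ ($h = 3290023 + 311965 = 3601988$)
$\frac{h}{a} = \frac{3601988}{\frac{7416249}{4}} = 3601988 \cdot \frac{4}{7416249} = \frac{14407952}{7416249}$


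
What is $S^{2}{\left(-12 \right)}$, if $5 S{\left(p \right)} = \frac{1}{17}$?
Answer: $\frac{1}{7225} \approx 0.00013841$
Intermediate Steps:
$S{\left(p \right)} = \frac{1}{85}$ ($S{\left(p \right)} = \frac{1}{5 \cdot 17} = \frac{1}{5} \cdot \frac{1}{17} = \frac{1}{85}$)
$S^{2}{\left(-12 \right)} = \left(\frac{1}{85}\right)^{2} = \frac{1}{7225}$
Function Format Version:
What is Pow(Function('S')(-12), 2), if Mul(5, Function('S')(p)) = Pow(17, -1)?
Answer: Rational(1, 7225) ≈ 0.00013841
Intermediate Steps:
Function('S')(p) = Rational(1, 85) (Function('S')(p) = Mul(Rational(1, 5), Pow(17, -1)) = Mul(Rational(1, 5), Rational(1, 17)) = Rational(1, 85))
Pow(Function('S')(-12), 2) = Pow(Rational(1, 85), 2) = Rational(1, 7225)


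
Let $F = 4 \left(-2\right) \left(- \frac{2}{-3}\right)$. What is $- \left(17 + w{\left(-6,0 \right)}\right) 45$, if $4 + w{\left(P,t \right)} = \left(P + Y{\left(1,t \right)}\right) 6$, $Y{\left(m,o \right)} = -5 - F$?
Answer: $945$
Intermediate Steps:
$F = - \frac{16}{3}$ ($F = - 8 \left(\left(-2\right) \left(- \frac{1}{3}\right)\right) = \left(-8\right) \frac{2}{3} = - \frac{16}{3} \approx -5.3333$)
$Y{\left(m,o \right)} = \frac{1}{3}$ ($Y{\left(m,o \right)} = -5 - - \frac{16}{3} = -5 + \frac{16}{3} = \frac{1}{3}$)
$w{\left(P,t \right)} = -2 + 6 P$ ($w{\left(P,t \right)} = -4 + \left(P + \frac{1}{3}\right) 6 = -4 + \left(\frac{1}{3} + P\right) 6 = -4 + \left(2 + 6 P\right) = -2 + 6 P$)
$- \left(17 + w{\left(-6,0 \right)}\right) 45 = - \left(17 + \left(-2 + 6 \left(-6\right)\right)\right) 45 = - \left(17 - 38\right) 45 = - \left(-21\right) 45 = \left(-1\right) \left(-945\right) = 945$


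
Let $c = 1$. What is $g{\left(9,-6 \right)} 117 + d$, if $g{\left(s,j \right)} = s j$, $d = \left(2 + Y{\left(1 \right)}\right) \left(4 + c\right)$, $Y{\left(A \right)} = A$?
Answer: $-6303$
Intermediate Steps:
$d = 15$ ($d = \left(2 + 1\right) \left(4 + 1\right) = 3 \cdot 5 = 15$)
$g{\left(s,j \right)} = j s$
$g{\left(9,-6 \right)} 117 + d = \left(-6\right) 9 \cdot 117 + 15 = \left(-54\right) 117 + 15 = -6318 + 15 = -6303$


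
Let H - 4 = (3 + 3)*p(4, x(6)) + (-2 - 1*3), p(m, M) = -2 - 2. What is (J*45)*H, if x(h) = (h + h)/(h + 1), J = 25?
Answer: -28125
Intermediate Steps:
x(h) = 2*h/(1 + h) (x(h) = (2*h)/(1 + h) = 2*h/(1 + h))
p(m, M) = -4
H = -25 (H = 4 + ((3 + 3)*(-4) + (-2 - 1*3)) = 4 + (6*(-4) + (-2 - 3)) = 4 + (-24 - 5) = 4 - 29 = -25)
(J*45)*H = (25*45)*(-25) = 1125*(-25) = -28125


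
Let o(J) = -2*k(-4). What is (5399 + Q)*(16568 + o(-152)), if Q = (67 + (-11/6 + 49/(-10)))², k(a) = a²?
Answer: 11200334392/75 ≈ 1.4934e+8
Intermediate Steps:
Q = 817216/225 (Q = (67 + (-11*⅙ + 49*(-⅒)))² = (67 + (-11/6 - 49/10))² = (67 - 101/15)² = (904/15)² = 817216/225 ≈ 3632.1)
o(J) = -32 (o(J) = -2*(-4)² = -2*16 = -32)
(5399 + Q)*(16568 + o(-152)) = (5399 + 817216/225)*(16568 - 32) = (2031991/225)*16536 = 11200334392/75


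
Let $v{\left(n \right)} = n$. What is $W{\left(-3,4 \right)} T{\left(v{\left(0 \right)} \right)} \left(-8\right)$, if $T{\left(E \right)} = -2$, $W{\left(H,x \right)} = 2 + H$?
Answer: $-16$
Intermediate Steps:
$W{\left(-3,4 \right)} T{\left(v{\left(0 \right)} \right)} \left(-8\right) = \left(2 - 3\right) \left(-2\right) \left(-8\right) = \left(-1\right) \left(-2\right) \left(-8\right) = 2 \left(-8\right) = -16$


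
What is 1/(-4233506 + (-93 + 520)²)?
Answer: -1/4051177 ≈ -2.4684e-7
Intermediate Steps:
1/(-4233506 + (-93 + 520)²) = 1/(-4233506 + 427²) = 1/(-4233506 + 182329) = 1/(-4051177) = -1/4051177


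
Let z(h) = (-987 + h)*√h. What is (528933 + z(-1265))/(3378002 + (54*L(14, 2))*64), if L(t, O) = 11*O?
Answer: 528933/3454034 - 1126*I*√1265/1727017 ≈ 0.15313 - 0.023189*I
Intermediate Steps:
z(h) = √h*(-987 + h)
(528933 + z(-1265))/(3378002 + (54*L(14, 2))*64) = (528933 + √(-1265)*(-987 - 1265))/(3378002 + (54*(11*2))*64) = (528933 + (I*√1265)*(-2252))/(3378002 + (54*22)*64) = (528933 - 2252*I*√1265)/(3378002 + 1188*64) = (528933 - 2252*I*√1265)/(3378002 + 76032) = (528933 - 2252*I*√1265)/3454034 = (528933 - 2252*I*√1265)*(1/3454034) = 528933/3454034 - 1126*I*√1265/1727017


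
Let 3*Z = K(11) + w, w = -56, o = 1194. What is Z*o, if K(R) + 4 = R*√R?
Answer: -23880 + 4378*√11 ≈ -9359.8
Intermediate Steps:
K(R) = -4 + R^(3/2) (K(R) = -4 + R*√R = -4 + R^(3/2))
Z = -20 + 11*√11/3 (Z = ((-4 + 11^(3/2)) - 56)/3 = ((-4 + 11*√11) - 56)/3 = (-60 + 11*√11)/3 = -20 + 11*√11/3 ≈ -7.8390)
Z*o = (-20 + 11*√11/3)*1194 = -23880 + 4378*√11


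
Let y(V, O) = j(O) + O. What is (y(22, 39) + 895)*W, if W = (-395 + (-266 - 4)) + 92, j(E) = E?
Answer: -557529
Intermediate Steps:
y(V, O) = 2*O (y(V, O) = O + O = 2*O)
W = -573 (W = (-395 - 270) + 92 = -665 + 92 = -573)
(y(22, 39) + 895)*W = (2*39 + 895)*(-573) = (78 + 895)*(-573) = 973*(-573) = -557529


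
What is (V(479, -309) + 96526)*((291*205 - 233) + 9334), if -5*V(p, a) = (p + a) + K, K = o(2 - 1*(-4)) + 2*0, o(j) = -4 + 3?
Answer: 33172088516/5 ≈ 6.6344e+9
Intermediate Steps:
o(j) = -1
K = -1 (K = -1 + 2*0 = -1 + 0 = -1)
V(p, a) = ⅕ - a/5 - p/5 (V(p, a) = -((p + a) - 1)/5 = -((a + p) - 1)/5 = -(-1 + a + p)/5 = ⅕ - a/5 - p/5)
(V(479, -309) + 96526)*((291*205 - 233) + 9334) = ((⅕ - ⅕*(-309) - ⅕*479) + 96526)*((291*205 - 233) + 9334) = ((⅕ + 309/5 - 479/5) + 96526)*((59655 - 233) + 9334) = (-169/5 + 96526)*(59422 + 9334) = (482461/5)*68756 = 33172088516/5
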